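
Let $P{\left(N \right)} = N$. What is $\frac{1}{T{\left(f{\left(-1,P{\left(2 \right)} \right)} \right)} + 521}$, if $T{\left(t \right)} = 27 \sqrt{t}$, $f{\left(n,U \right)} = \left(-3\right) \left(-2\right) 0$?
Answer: $\frac{1}{521} \approx 0.0019194$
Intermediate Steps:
$f{\left(n,U \right)} = 0$ ($f{\left(n,U \right)} = 6 \cdot 0 = 0$)
$\frac{1}{T{\left(f{\left(-1,P{\left(2 \right)} \right)} \right)} + 521} = \frac{1}{27 \sqrt{0} + 521} = \frac{1}{27 \cdot 0 + 521} = \frac{1}{0 + 521} = \frac{1}{521}$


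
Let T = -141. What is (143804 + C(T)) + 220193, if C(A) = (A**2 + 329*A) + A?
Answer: 337348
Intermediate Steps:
C(A) = A**2 + 330*A
(143804 + C(T)) + 220193 = (143804 - 141*(330 - 141)) + 220193 = (143804 - 141*189) + 220193 = (143804 - 26649) + 220193 = 117155 + 220193 = 337348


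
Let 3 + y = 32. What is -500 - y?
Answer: -529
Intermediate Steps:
y = 29 (y = -3 + 32 = 29)
-500 - y = -500 - 1*29 = -500 - 29 = -529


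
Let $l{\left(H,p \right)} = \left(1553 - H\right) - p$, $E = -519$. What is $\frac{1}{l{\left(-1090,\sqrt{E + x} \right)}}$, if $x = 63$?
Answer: $\frac{881}{2328635} + \frac{2 i \sqrt{114}}{6985905} \approx 0.00037833 + 3.0567 \cdot 10^{-6} i$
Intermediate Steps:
$l{\left(H,p \right)} = 1553 - H - p$
$\frac{1}{l{\left(-1090,\sqrt{E + x} \right)}} = \frac{1}{1553 - -1090 - \sqrt{-519 + 63}} = \frac{1}{1553 + 1090 - \sqrt{-456}} = \frac{1}{1553 + 1090 - 2 i \sqrt{114}} = \frac{1}{2643 - 2 i \sqrt{114}}$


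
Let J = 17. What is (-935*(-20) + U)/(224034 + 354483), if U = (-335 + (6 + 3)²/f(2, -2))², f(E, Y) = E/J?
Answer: 574649/2314068 ≈ 0.24833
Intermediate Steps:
f(E, Y) = E/17
U = 499849/4 (U = (-335 + (6 + 3)²/(((1/17)*2)))² = (-335 + 9²/(2/17))² = (-335 + 81*(17/2))² = (-335 + 1377/2)² = (707/2)² = 499849/4 ≈ 1.2496e+5)
(-935*(-20) + U)/(224034 + 354483) = (-935*(-20) + 499849/4)/(224034 + 354483) = (18700 + 499849/4)/578517 = (574649/4)*(1/578517) = 574649/2314068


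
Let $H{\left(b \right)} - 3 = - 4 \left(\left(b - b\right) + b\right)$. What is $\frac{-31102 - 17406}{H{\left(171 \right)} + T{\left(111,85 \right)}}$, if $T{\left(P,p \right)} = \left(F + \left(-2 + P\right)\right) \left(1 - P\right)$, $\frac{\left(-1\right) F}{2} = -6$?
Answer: $\frac{48508}{13991} \approx 3.4671$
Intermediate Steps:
$F = 12$ ($F = \left(-2\right) \left(-6\right) = 12$)
$H{\left(b \right)} = 3 - 4 b$ ($H{\left(b \right)} = 3 - 4 \left(\left(b - b\right) + b\right) = 3 - 4 \left(0 + b\right) = 3 - 4 b$)
$T{\left(P,p \right)} = \left(1 - P\right) \left(10 + P\right)$ ($T{\left(P,p \right)} = \left(12 + \left(-2 + P\right)\right) \left(1 - P\right) = \left(10 + P\right) \left(1 - P\right) = \left(1 - P\right) \left(10 + P\right)$)
$\frac{-31102 - 17406}{H{\left(171 \right)} + T{\left(111,85 \right)}} = \frac{-31102 - 17406}{\left(3 - 684\right) - 13310} = - \frac{48508}{\left(3 - 684\right) - 13310} = - \frac{48508}{-681 - 13310} = - \frac{48508}{-13991} = \left(-48508\right) \left(- \frac{1}{13991}\right) = \frac{48508}{13991}$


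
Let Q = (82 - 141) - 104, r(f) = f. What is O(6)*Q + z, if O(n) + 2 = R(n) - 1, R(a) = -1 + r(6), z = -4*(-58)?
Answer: -94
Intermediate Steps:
z = 232
R(a) = 5 (R(a) = -1 + 6 = 5)
O(n) = 2 (O(n) = -2 + (5 - 1) = -2 + 4 = 2)
Q = -163 (Q = -59 - 104 = -163)
O(6)*Q + z = 2*(-163) + 232 = -326 + 232 = -94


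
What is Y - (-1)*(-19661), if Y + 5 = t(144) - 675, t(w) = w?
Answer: -20197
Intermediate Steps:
Y = -536 (Y = -5 + (144 - 675) = -5 - 531 = -536)
Y - (-1)*(-19661) = -536 - (-1)*(-19661) = -536 - 1*19661 = -536 - 19661 = -20197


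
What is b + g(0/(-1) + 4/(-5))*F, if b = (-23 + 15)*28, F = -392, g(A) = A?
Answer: 448/5 ≈ 89.600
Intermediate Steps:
b = -224 (b = -8*28 = -224)
b + g(0/(-1) + 4/(-5))*F = -224 + (0/(-1) + 4/(-5))*(-392) = -224 + (0*(-1) + 4*(-1/5))*(-392) = -224 + (0 - 4/5)*(-392) = -224 - 4/5*(-392) = -224 + 1568/5 = 448/5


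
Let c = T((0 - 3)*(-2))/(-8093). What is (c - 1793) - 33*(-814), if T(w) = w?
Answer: 202883411/8093 ≈ 25069.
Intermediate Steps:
c = -6/8093 (c = ((0 - 3)*(-2))/(-8093) = -3*(-2)*(-1/8093) = 6*(-1/8093) = -6/8093 ≈ -0.00074138)
(c - 1793) - 33*(-814) = (-6/8093 - 1793) - 33*(-814) = -14510755/8093 + 26862 = 202883411/8093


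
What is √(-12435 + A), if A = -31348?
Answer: I*√43783 ≈ 209.24*I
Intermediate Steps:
√(-12435 + A) = √(-12435 - 31348) = √(-43783) = I*√43783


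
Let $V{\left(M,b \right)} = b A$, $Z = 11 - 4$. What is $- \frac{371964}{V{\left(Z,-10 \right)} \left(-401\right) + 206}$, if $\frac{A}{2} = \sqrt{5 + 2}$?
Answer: $\frac{6385382}{37516697} - \frac{248595940 \sqrt{7}}{37516697} \approx -17.361$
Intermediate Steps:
$Z = 7$
$A = 2 \sqrt{7}$ ($A = 2 \sqrt{5 + 2} = 2 \sqrt{7} \approx 5.2915$)
$V{\left(M,b \right)} = 2 b \sqrt{7}$ ($V{\left(M,b \right)} = b 2 \sqrt{7} = 2 b \sqrt{7}$)
$- \frac{371964}{V{\left(Z,-10 \right)} \left(-401\right) + 206} = - \frac{371964}{2 \left(-10\right) \sqrt{7} \left(-401\right) + 206} = - \frac{371964}{- 20 \sqrt{7} \left(-401\right) + 206} = - \frac{371964}{8020 \sqrt{7} + 206} = - \frac{371964}{206 + 8020 \sqrt{7}}$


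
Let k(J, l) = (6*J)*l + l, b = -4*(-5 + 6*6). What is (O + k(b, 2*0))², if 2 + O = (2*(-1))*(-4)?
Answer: 36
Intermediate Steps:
O = 6 (O = -2 + (2*(-1))*(-4) = -2 - 2*(-4) = -2 + 8 = 6)
b = -124 (b = -4*(-5 + 36) = -4*31 = -124)
k(J, l) = l + 6*J*l (k(J, l) = 6*J*l + l = l + 6*J*l)
(O + k(b, 2*0))² = (6 + (2*0)*(1 + 6*(-124)))² = (6 + 0*(1 - 744))² = (6 + 0*(-743))² = (6 + 0)² = 6² = 36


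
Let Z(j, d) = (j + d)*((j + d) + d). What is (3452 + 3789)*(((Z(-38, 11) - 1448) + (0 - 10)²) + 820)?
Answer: -695136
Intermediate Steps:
Z(j, d) = (d + j)*(j + 2*d) (Z(j, d) = (d + j)*((d + j) + d) = (d + j)*(j + 2*d))
(3452 + 3789)*(((Z(-38, 11) - 1448) + (0 - 10)²) + 820) = (3452 + 3789)*(((((-38)² + 2*11² + 3*11*(-38)) - 1448) + (0 - 10)²) + 820) = 7241*((((1444 + 2*121 - 1254) - 1448) + (-10)²) + 820) = 7241*((((1444 + 242 - 1254) - 1448) + 100) + 820) = 7241*(((432 - 1448) + 100) + 820) = 7241*((-1016 + 100) + 820) = 7241*(-916 + 820) = 7241*(-96) = -695136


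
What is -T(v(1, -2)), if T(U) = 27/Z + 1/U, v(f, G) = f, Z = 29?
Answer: -56/29 ≈ -1.9310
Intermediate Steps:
T(U) = 27/29 + 1/U
-T(v(1, -2)) = -(27/29 + 1/1) = -(27/29 + 1) = -1*56/29 = -56/29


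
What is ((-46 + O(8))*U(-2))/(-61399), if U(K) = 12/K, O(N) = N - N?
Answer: -276/61399 ≈ -0.0044952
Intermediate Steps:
O(N) = 0
((-46 + O(8))*U(-2))/(-61399) = ((-46 + 0)*(12/(-2)))/(-61399) = -552*(-1)/2*(-1/61399) = -46*(-6)*(-1/61399) = 276*(-1/61399) = -276/61399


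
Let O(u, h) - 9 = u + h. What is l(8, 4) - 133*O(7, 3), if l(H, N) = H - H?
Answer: -2527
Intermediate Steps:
l(H, N) = 0
O(u, h) = 9 + h + u (O(u, h) = 9 + (u + h) = 9 + (h + u) = 9 + h + u)
l(8, 4) - 133*O(7, 3) = 0 - 133*(9 + 3 + 7) = 0 - 133*19 = 0 - 2527 = -2527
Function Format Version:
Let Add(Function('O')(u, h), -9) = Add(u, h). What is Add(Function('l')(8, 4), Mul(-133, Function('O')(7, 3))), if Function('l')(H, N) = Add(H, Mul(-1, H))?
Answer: -2527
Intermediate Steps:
Function('l')(H, N) = 0
Function('O')(u, h) = Add(9, h, u) (Function('O')(u, h) = Add(9, Add(u, h)) = Add(9, Add(h, u)) = Add(9, h, u))
Add(Function('l')(8, 4), Mul(-133, Function('O')(7, 3))) = Add(0, Mul(-133, Add(9, 3, 7))) = Add(0, Mul(-133, 19)) = Add(0, -2527) = -2527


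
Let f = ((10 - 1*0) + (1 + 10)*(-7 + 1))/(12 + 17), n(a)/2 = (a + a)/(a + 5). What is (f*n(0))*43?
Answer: 0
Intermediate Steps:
n(a) = 4*a/(5 + a) (n(a) = 2*((a + a)/(a + 5)) = 2*((2*a)/(5 + a)) = 2*(2*a/(5 + a)) = 4*a/(5 + a))
f = -56/29 (f = ((10 + 0) + 11*(-6))/29 = (10 - 66)*(1/29) = -56*1/29 = -56/29 ≈ -1.9310)
(f*n(0))*43 = -224*0/(29*(5 + 0))*43 = -224*0/(29*5)*43 = -56/29*0*43 = 0*43 = 0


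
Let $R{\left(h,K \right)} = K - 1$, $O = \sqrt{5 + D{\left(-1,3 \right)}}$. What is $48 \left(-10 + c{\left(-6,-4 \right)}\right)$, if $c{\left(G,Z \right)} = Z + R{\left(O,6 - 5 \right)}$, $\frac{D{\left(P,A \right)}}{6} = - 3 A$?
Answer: $-672$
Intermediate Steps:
$D{\left(P,A \right)} = - 18 A$ ($D{\left(P,A \right)} = 6 \left(- 3 A\right) = - 18 A$)
$O = 7 i$ ($O = \sqrt{5 - 54} = \sqrt{-49} = 7 i \approx 7.0 i$)
$R{\left(h,K \right)} = -1 + K$ ($R{\left(h,K \right)} = K - 1 = -1 + K$)
$c{\left(G,Z \right)} = Z$ ($c{\left(G,Z \right)} = Z + \left(-1 + \left(6 - 5\right)\right) = Z + \left(-1 + 1\right) = Z + 0 = Z$)
$48 \left(-10 + c{\left(-6,-4 \right)}\right) = 48 \left(-10 - 4\right) = 48 \left(-14\right) = -672$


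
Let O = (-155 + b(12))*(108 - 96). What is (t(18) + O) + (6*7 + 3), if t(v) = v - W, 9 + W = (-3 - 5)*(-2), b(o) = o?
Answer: -1660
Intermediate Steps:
W = 7 (W = -9 + (-3 - 5)*(-2) = -9 - 8*(-2) = -9 + 16 = 7)
t(v) = -7 + v (t(v) = v - 1*7 = v - 7 = -7 + v)
O = -1716 (O = (-155 + 12)*(108 - 96) = -143*12 = -1716)
(t(18) + O) + (6*7 + 3) = ((-7 + 18) - 1716) + (6*7 + 3) = (11 - 1716) + (42 + 3) = -1705 + 45 = -1660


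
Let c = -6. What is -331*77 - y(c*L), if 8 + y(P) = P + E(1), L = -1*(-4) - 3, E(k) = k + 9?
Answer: -25483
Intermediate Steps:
E(k) = 9 + k
L = 1 (L = 4 - 3 = 1)
y(P) = 2 + P (y(P) = -8 + (P + (9 + 1)) = -8 + (P + 10) = -8 + (10 + P) = 2 + P)
-331*77 - y(c*L) = -331*77 - (2 - 6*1) = -25487 - (2 - 6) = -25487 - 1*(-4) = -25487 + 4 = -25483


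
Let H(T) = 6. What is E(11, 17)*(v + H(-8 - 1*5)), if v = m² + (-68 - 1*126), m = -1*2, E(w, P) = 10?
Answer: -1840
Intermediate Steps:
m = -2
v = -190 (v = (-2)² + (-68 - 1*126) = 4 + (-68 - 126) = 4 - 194 = -190)
E(11, 17)*(v + H(-8 - 1*5)) = 10*(-190 + 6) = 10*(-184) = -1840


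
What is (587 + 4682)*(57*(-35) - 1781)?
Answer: -19895744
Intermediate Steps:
(587 + 4682)*(57*(-35) - 1781) = 5269*(-1995 - 1781) = 5269*(-3776) = -19895744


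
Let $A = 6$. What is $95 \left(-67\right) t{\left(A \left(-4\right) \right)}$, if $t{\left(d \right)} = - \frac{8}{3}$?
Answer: $\frac{50920}{3} \approx 16973.0$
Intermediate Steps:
$t{\left(d \right)} = - \frac{8}{3}$ ($t{\left(d \right)} = \left(-8\right) \frac{1}{3} = - \frac{8}{3}$)
$95 \left(-67\right) t{\left(A \left(-4\right) \right)} = 95 \left(-67\right) \left(- \frac{8}{3}\right) = \left(-6365\right) \left(- \frac{8}{3}\right) = \frac{50920}{3}$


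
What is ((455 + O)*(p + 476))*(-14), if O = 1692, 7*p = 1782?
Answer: -21959516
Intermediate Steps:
p = 1782/7 (p = (⅐)*1782 = 1782/7 ≈ 254.57)
((455 + O)*(p + 476))*(-14) = ((455 + 1692)*(1782/7 + 476))*(-14) = (2147*(5114/7))*(-14) = (10979758/7)*(-14) = -21959516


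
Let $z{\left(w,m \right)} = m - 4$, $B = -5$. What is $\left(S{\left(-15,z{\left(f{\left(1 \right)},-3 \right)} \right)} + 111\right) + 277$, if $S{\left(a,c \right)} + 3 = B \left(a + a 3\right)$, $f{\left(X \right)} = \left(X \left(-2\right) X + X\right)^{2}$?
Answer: $685$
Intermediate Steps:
$f{\left(X \right)} = \left(X - 2 X^{2}\right)^{2}$ ($f{\left(X \right)} = \left(- 2 X X + X\right)^{2} = \left(- 2 X^{2} + X\right)^{2} = \left(X - 2 X^{2}\right)^{2}$)
$z{\left(w,m \right)} = -4 + m$ ($z{\left(w,m \right)} = m - 4 = -4 + m$)
$S{\left(a,c \right)} = -3 - 20 a$ ($S{\left(a,c \right)} = -3 - 5 \left(a + a 3\right) = -3 - 5 \left(a + 3 a\right) = -3 - 5 \cdot 4 a = -3 - 20 a$)
$\left(S{\left(-15,z{\left(f{\left(1 \right)},-3 \right)} \right)} + 111\right) + 277 = \left(\left(-3 - -300\right) + 111\right) + 277 = \left(\left(-3 + 300\right) + 111\right) + 277 = \left(297 + 111\right) + 277 = 408 + 277 = 685$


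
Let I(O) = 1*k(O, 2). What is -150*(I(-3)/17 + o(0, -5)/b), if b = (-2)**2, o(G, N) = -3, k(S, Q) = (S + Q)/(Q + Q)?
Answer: 1950/17 ≈ 114.71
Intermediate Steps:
k(S, Q) = (Q + S)/(2*Q) (k(S, Q) = (Q + S)/((2*Q)) = (Q + S)*(1/(2*Q)) = (Q + S)/(2*Q))
I(O) = 1/2 + O/4 (I(O) = 1*((1/2)*(2 + O)/2) = 1*((1/2)*(1/2)*(2 + O)) = 1*(1/2 + O/4) = 1/2 + O/4)
b = 4
-150*(I(-3)/17 + o(0, -5)/b) = -150*((1/2 + (1/4)*(-3))/17 - 3/4) = -150*((1/2 - 3/4)*(1/17) - 3*1/4) = -150*(-1/4*1/17 - 3/4) = -150*(-1/68 - 3/4) = -150*(-13/17) = 1950/17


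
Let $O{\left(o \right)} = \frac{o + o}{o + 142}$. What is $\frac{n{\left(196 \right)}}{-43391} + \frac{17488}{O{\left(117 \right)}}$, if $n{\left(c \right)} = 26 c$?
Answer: $\frac{98266827904}{5076747} \approx 19356.0$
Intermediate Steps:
$O{\left(o \right)} = \frac{2 o}{142 + o}$
$\frac{n{\left(196 \right)}}{-43391} + \frac{17488}{O{\left(117 \right)}} = \frac{26 \cdot 196}{-43391} + \frac{17488}{2 \cdot 117 \frac{1}{142 + 117}} = 5096 \left(- \frac{1}{43391}\right) + \frac{17488}{2 \cdot 117 \cdot \frac{1}{259}} = - \frac{5096}{43391} + \frac{17488}{2 \cdot 117 \cdot \frac{1}{259}} = - \frac{5096}{43391} + \frac{17488}{\frac{234}{259}} = - \frac{5096}{43391} + 17488 \cdot \frac{259}{234} = - \frac{5096}{43391} + \frac{2264696}{117} = \frac{98266827904}{5076747}$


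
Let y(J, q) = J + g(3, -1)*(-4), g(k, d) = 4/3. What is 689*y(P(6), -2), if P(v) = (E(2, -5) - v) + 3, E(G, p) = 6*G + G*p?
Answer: -13091/3 ≈ -4363.7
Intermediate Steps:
g(k, d) = 4/3 (g(k, d) = 4*(⅓) = 4/3)
P(v) = 5 - v (P(v) = (2*(6 - 5) - v) + 3 = (2*1 - v) + 3 = (2 - v) + 3 = 5 - v)
y(J, q) = -16/3 + J (y(J, q) = J + (4/3)*(-4) = J - 16/3 = -16/3 + J)
689*y(P(6), -2) = 689*(-16/3 + (5 - 1*6)) = 689*(-16/3 + (5 - 6)) = 689*(-16/3 - 1) = 689*(-19/3) = -13091/3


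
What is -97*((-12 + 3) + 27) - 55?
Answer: -1801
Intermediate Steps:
-97*((-12 + 3) + 27) - 55 = -97*(-9 + 27) - 55 = -97*18 - 55 = -1746 - 55 = -1801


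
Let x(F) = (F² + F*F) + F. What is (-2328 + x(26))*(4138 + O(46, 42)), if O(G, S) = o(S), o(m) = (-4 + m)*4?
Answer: -4075500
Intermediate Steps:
x(F) = F + 2*F² (x(F) = (F² + F²) + F = 2*F² + F = F + 2*F²)
o(m) = -16 + 4*m
O(G, S) = -16 + 4*S
(-2328 + x(26))*(4138 + O(46, 42)) = (-2328 + 26*(1 + 2*26))*(4138 + (-16 + 4*42)) = (-2328 + 26*(1 + 52))*(4138 + (-16 + 168)) = (-2328 + 26*53)*(4138 + 152) = (-2328 + 1378)*4290 = -950*4290 = -4075500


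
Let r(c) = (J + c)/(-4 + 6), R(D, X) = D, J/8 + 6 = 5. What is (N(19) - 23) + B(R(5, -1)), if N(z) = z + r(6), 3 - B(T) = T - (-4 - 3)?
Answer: -14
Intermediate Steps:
J = -8 (J = -48 + 8*5 = -48 + 40 = -8)
r(c) = -4 + c/2 (r(c) = (-8 + c)/(-4 + 6) = (-8 + c)/2 = (-8 + c)*(1/2) = -4 + c/2)
B(T) = -4 - T (B(T) = 3 - (T - (-4 - 3)) = 3 - (T - 1*(-7)) = 3 - (T + 7) = 3 - (7 + T) = 3 + (-7 - T) = -4 - T)
N(z) = -1 + z (N(z) = z + (-4 + (1/2)*6) = z + (-4 + 3) = z - 1 = -1 + z)
(N(19) - 23) + B(R(5, -1)) = ((-1 + 19) - 23) + (-4 - 1*5) = (18 - 23) + (-4 - 5) = -5 - 9 = -14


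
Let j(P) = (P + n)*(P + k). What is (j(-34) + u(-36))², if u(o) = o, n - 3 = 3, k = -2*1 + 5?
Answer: 692224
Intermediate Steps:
k = 3 (k = -2 + 5 = 3)
n = 6 (n = 3 + 3 = 6)
j(P) = (3 + P)*(6 + P) (j(P) = (P + 6)*(P + 3) = (6 + P)*(3 + P) = (3 + P)*(6 + P))
(j(-34) + u(-36))² = ((18 + (-34)² + 9*(-34)) - 36)² = ((18 + 1156 - 306) - 36)² = (868 - 36)² = 832² = 692224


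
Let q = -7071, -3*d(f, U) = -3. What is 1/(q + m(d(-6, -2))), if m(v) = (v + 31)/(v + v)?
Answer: -1/7055 ≈ -0.00014174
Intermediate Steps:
d(f, U) = 1 (d(f, U) = -⅓*(-3) = 1)
m(v) = (31 + v)/(2*v) (m(v) = (31 + v)/((2*v)) = (31 + v)*(1/(2*v)) = (31 + v)/(2*v))
1/(q + m(d(-6, -2))) = 1/(-7071 + (½)*(31 + 1)/1) = 1/(-7071 + (½)*1*32) = 1/(-7071 + 16) = 1/(-7055) = -1/7055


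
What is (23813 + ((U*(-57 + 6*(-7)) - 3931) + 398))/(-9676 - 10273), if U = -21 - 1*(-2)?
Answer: -22161/19949 ≈ -1.1109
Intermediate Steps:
U = -19 (U = -21 + 2 = -19)
(23813 + ((U*(-57 + 6*(-7)) - 3931) + 398))/(-9676 - 10273) = (23813 + ((-19*(-57 + 6*(-7)) - 3931) + 398))/(-9676 - 10273) = (23813 + ((-19*(-57 - 42) - 3931) + 398))/(-19949) = (23813 + ((-19*(-99) - 3931) + 398))*(-1/19949) = (23813 + ((1881 - 3931) + 398))*(-1/19949) = (23813 + (-2050 + 398))*(-1/19949) = (23813 - 1652)*(-1/19949) = 22161*(-1/19949) = -22161/19949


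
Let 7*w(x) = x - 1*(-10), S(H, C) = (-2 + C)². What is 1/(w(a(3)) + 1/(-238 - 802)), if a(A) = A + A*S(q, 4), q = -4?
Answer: 7280/25993 ≈ 0.28008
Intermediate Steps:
a(A) = 5*A (a(A) = A + A*(-2 + 4)² = A + A*2² = A + A*4 = A + 4*A = 5*A)
w(x) = 10/7 + x/7 (w(x) = (x - 1*(-10))/7 = (x + 10)/7 = (10 + x)/7 = 10/7 + x/7)
1/(w(a(3)) + 1/(-238 - 802)) = 1/((10/7 + (5*3)/7) + 1/(-238 - 802)) = 1/((10/7 + (⅐)*15) + 1/(-1040)) = 1/((10/7 + 15/7) - 1/1040) = 1/(25/7 - 1/1040) = 1/(25993/7280) = 7280/25993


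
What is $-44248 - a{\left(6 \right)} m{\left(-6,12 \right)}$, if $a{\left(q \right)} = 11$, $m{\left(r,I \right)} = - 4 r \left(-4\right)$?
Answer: $-43192$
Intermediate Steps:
$m{\left(r,I \right)} = 16 r$
$-44248 - a{\left(6 \right)} m{\left(-6,12 \right)} = -44248 - 11 \cdot 16 \left(-6\right) = -44248 - 11 \left(-96\right) = -44248 - -1056 = -44248 + 1056 = -43192$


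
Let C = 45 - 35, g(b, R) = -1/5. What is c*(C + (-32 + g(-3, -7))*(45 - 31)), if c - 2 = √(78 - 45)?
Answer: -4408/5 - 2204*√33/5 ≈ -3413.8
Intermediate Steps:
g(b, R) = -⅕ (g(b, R) = -1*⅕ = -⅕)
C = 10
c = 2 + √33 (c = 2 + √(78 - 45) = 2 + √33 ≈ 7.7446)
c*(C + (-32 + g(-3, -7))*(45 - 31)) = (2 + √33)*(10 + (-32 - ⅕)*(45 - 31)) = (2 + √33)*(10 - 161/5*14) = (2 + √33)*(10 - 2254/5) = (2 + √33)*(-2204/5) = -4408/5 - 2204*√33/5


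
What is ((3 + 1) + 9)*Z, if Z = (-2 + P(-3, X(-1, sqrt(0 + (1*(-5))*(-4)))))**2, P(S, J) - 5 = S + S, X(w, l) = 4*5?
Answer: 117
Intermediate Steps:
X(w, l) = 20
P(S, J) = 5 + 2*S (P(S, J) = 5 + (S + S) = 5 + 2*S)
Z = 9 (Z = (-2 + (5 + 2*(-3)))**2 = (-2 + (5 - 6))**2 = (-2 - 1)**2 = (-3)**2 = 9)
((3 + 1) + 9)*Z = ((3 + 1) + 9)*9 = (4 + 9)*9 = 13*9 = 117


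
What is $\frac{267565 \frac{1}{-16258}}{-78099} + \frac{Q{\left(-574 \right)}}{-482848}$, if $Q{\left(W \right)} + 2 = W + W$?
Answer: $\frac{397346699605}{153272075321904} \approx 0.0025924$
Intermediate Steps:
$Q{\left(W \right)} = -2 + 2 W$ ($Q{\left(W \right)} = -2 + \left(W + W\right) = -2 + 2 W$)
$\frac{267565 \frac{1}{-16258}}{-78099} + \frac{Q{\left(-574 \right)}}{-482848} = \frac{267565 \frac{1}{-16258}}{-78099} + \frac{-2 + 2 \left(-574\right)}{-482848} = 267565 \left(- \frac{1}{16258}\right) \left(- \frac{1}{78099}\right) + \left(-2 - 1148\right) \left(- \frac{1}{482848}\right) = \left(- \frac{267565}{16258}\right) \left(- \frac{1}{78099}\right) - - \frac{575}{241424} = \frac{267565}{1269733542} + \frac{575}{241424} = \frac{397346699605}{153272075321904}$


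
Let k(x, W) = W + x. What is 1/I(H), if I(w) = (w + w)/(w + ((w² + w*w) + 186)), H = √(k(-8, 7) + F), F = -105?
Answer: ½ + 13*I*√106/106 ≈ 0.5 + 1.2627*I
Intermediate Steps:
H = I*√106 (H = √((7 - 8) - 105) = √(-1 - 105) = √(-106) = I*√106 ≈ 10.296*I)
I(w) = 2*w/(186 + w + 2*w²) (I(w) = (2*w)/(w + ((w² + w²) + 186)) = (2*w)/(w + (2*w² + 186)) = (2*w)/(w + (186 + 2*w²)) = (2*w)/(186 + w + 2*w²) = 2*w/(186 + w + 2*w²))
1/I(H) = 1/(2*(I*√106)/(186 + I*√106 + 2*(I*√106)²)) = 1/(2*(I*√106)/(186 + I*√106 + 2*(-106))) = 1/(2*(I*√106)/(186 + I*√106 - 212)) = 1/(2*(I*√106)/(-26 + I*√106)) = 1/(2*I*√106/(-26 + I*√106)) = -I*√106*(-26 + I*√106)/212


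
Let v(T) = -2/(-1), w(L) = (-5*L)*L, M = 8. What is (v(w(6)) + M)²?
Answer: 100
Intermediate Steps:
w(L) = -5*L²
v(T) = 2 (v(T) = -2*(-1) = 2)
(v(w(6)) + M)² = (2 + 8)² = 10² = 100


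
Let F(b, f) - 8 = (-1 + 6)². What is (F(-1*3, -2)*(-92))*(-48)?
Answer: 145728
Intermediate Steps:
F(b, f) = 33 (F(b, f) = 8 + (-1 + 6)² = 8 + 5² = 8 + 25 = 33)
(F(-1*3, -2)*(-92))*(-48) = (33*(-92))*(-48) = -3036*(-48) = 145728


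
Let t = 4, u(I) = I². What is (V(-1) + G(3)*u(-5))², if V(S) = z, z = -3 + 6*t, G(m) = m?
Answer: 9216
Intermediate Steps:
z = 21 (z = -3 + 6*4 = -3 + 24 = 21)
V(S) = 21
(V(-1) + G(3)*u(-5))² = (21 + 3*(-5)²)² = (21 + 3*25)² = (21 + 75)² = 96² = 9216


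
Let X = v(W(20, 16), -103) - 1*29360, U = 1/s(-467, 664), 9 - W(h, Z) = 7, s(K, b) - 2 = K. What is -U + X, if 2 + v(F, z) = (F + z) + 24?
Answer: -13689134/465 ≈ -29439.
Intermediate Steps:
s(K, b) = 2 + K
W(h, Z) = 2 (W(h, Z) = 9 - 1*7 = 9 - 7 = 2)
U = -1/465 (U = 1/(2 - 467) = 1/(-465) = -1/465 ≈ -0.0021505)
v(F, z) = 22 + F + z (v(F, z) = -2 + ((F + z) + 24) = -2 + (24 + F + z) = 22 + F + z)
X = -29439 (X = (22 + 2 - 103) - 1*29360 = -79 - 29360 = -29439)
-U + X = -1*(-1/465) - 29439 = 1/465 - 29439 = -13689134/465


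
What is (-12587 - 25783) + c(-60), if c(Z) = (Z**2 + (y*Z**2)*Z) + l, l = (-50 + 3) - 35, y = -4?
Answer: 829148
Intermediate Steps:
l = -82 (l = -47 - 35 = -82)
c(Z) = -82 + Z**2 - 4*Z**3 (c(Z) = (Z**2 + (-4*Z**2)*Z) - 82 = (Z**2 - 4*Z**3) - 82 = -82 + Z**2 - 4*Z**3)
(-12587 - 25783) + c(-60) = (-12587 - 25783) + (-82 + (-60)**2 - 4*(-60)**3) = -38370 + (-82 + 3600 - 4*(-216000)) = -38370 + (-82 + 3600 + 864000) = -38370 + 867518 = 829148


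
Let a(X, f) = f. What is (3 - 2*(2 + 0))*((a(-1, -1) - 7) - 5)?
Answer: 13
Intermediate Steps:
(3 - 2*(2 + 0))*((a(-1, -1) - 7) - 5) = (3 - 2*(2 + 0))*((-1 - 7) - 5) = (3 - 2*2)*(-8 - 5) = (3 - 4)*(-13) = -1*(-13) = 13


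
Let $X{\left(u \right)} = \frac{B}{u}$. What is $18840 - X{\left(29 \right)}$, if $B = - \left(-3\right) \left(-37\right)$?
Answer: $\frac{546471}{29} \approx 18844.0$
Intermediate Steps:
$B = -111$ ($B = \left(-1\right) 111 = -111$)
$X{\left(u \right)} = - \frac{111}{u}$
$18840 - X{\left(29 \right)} = 18840 - - \frac{111}{29} = 18840 + \frac{111}{29} = \frac{546471}{29}$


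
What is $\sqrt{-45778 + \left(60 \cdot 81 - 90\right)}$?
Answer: $4 i \sqrt{2563} \approx 202.5 i$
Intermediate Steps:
$\sqrt{-45778 + \left(60 \cdot 81 - 90\right)} = \sqrt{-45778 + \left(4860 - 90\right)} = \sqrt{-45778 + 4770} = \sqrt{-41008} = 4 i \sqrt{2563}$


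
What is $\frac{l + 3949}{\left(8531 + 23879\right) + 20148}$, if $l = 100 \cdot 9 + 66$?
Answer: $\frac{4915}{52558} \approx 0.093516$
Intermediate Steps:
$l = 966$ ($l = 900 + 66 = 966$)
$\frac{l + 3949}{\left(8531 + 23879\right) + 20148} = \frac{966 + 3949}{\left(8531 + 23879\right) + 20148} = \frac{4915}{32410 + 20148} = \frac{4915}{52558}$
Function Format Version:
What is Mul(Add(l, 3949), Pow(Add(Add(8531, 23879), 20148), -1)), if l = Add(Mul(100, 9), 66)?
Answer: Rational(4915, 52558) ≈ 0.093516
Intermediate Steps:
l = 966 (l = Add(900, 66) = 966)
Mul(Add(l, 3949), Pow(Add(Add(8531, 23879), 20148), -1)) = Mul(Add(966, 3949), Pow(Add(Add(8531, 23879), 20148), -1)) = Mul(4915, Pow(Add(32410, 20148), -1)) = Mul(4915, Pow(52558, -1)) = Mul(4915, Rational(1, 52558)) = Rational(4915, 52558)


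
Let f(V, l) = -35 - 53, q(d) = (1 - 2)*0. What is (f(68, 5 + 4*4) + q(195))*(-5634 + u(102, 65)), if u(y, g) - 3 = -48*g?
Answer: 770088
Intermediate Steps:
q(d) = 0 (q(d) = -1*0 = 0)
f(V, l) = -88
u(y, g) = 3 - 48*g
(f(68, 5 + 4*4) + q(195))*(-5634 + u(102, 65)) = (-88 + 0)*(-5634 + (3 - 48*65)) = -88*(-5634 + (3 - 3120)) = -88*(-5634 - 3117) = -88*(-8751) = 770088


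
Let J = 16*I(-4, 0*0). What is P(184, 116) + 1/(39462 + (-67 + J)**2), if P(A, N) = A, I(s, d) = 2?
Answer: 7486409/40687 ≈ 184.00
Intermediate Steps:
J = 32 (J = 16*2 = 32)
P(184, 116) + 1/(39462 + (-67 + J)**2) = 184 + 1/(39462 + (-67 + 32)**2) = 184 + 1/(39462 + (-35)**2) = 184 + 1/(39462 + 1225) = 184 + 1/40687 = 7486409/40687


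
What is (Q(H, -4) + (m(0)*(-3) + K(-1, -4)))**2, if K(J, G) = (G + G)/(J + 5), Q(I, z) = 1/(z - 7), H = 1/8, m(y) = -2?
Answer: 1849/121 ≈ 15.281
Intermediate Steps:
H = 1/8 ≈ 0.12500
Q(I, z) = 1/(-7 + z)
K(J, G) = 2*G/(5 + J) (K(J, G) = (2*G)/(5 + J) = 2*G/(5 + J))
(Q(H, -4) + (m(0)*(-3) + K(-1, -4)))**2 = (1/(-7 - 4) + (-2*(-3) + 2*(-4)/(5 - 1)))**2 = (1/(-11) + (6 + 2*(-4)/4))**2 = (-1/11 + (6 + 2*(-4)*(1/4)))**2 = (-1/11 + (6 - 2))**2 = (-1/11 + 4)**2 = (43/11)**2 = 1849/121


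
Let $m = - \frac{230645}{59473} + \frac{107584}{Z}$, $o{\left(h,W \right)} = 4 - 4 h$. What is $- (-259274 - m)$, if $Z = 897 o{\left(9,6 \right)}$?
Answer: $\frac{13831156097203}{53347281} \approx 2.5927 \cdot 10^{5}$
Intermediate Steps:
$Z = -28704$ ($Z = 897 \left(4 - 36\right) = 897 \left(-32\right) = -28704$)
$m = - \frac{406836791}{53347281}$ ($m = - \frac{230645}{59473} + \frac{107584}{-28704} = \left(-230645\right) \frac{1}{59473} + 107584 \left(- \frac{1}{28704}\right) = - \frac{230645}{59473} - \frac{3362}{897} = - \frac{406836791}{53347281} \approx -7.6262$)
$- (-259274 - m) = - (-259274 - - \frac{406836791}{53347281}) = - (-259274 + \frac{406836791}{53347281}) = \left(-1\right) \left(- \frac{13831156097203}{53347281}\right) = \frac{13831156097203}{53347281}$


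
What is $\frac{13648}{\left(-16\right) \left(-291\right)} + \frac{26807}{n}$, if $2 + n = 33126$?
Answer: $\frac{36055609}{9639084} \approx 3.7406$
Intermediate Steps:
$n = 33124$ ($n = -2 + 33126 = 33124$)
$\frac{13648}{\left(-16\right) \left(-291\right)} + \frac{26807}{n} = \frac{13648}{\left(-16\right) \left(-291\right)} + \frac{26807}{33124} = \frac{13648}{4656} + 26807 \cdot \frac{1}{33124} = 13648 \cdot \frac{1}{4656} + \frac{26807}{33124} = \frac{853}{291} + \frac{26807}{33124} = \frac{36055609}{9639084}$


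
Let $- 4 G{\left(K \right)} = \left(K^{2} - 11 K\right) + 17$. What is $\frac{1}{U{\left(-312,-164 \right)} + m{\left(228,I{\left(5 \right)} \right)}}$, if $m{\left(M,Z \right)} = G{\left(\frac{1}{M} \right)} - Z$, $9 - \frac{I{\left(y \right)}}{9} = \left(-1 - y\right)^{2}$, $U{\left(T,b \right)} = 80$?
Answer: $\frac{207936}{66282107} \approx 0.0031371$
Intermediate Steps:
$G{\left(K \right)} = - \frac{17}{4} - \frac{K^{2}}{4} + \frac{11 K}{4}$ ($G{\left(K \right)} = - \frac{\left(K^{2} - 11 K\right) + 17}{4} = - \frac{17 + K^{2} - 11 K}{4} = - \frac{17}{4} - \frac{K^{2}}{4} + \frac{11 K}{4}$)
$I{\left(y \right)} = 81 - 9 \left(-1 - y\right)^{2}$
$m{\left(M,Z \right)} = - \frac{17}{4} - Z - \frac{1}{4 M^{2}} + \frac{11}{4 M}$ ($m{\left(M,Z \right)} = \left(- \frac{17}{4} - \frac{\left(\frac{1}{M}\right)^{2}}{4} + \frac{11}{4 M}\right) - Z = \left(- \frac{17}{4} - \frac{1}{4 M^{2}} + \frac{11}{4 M}\right) - Z = - \frac{17}{4} - Z - \frac{1}{4 M^{2}} + \frac{11}{4 M}$)
$\frac{1}{U{\left(-312,-164 \right)} + m{\left(228,I{\left(5 \right)} \right)}} = \frac{1}{80 - \left(\frac{341}{4} - \frac{11}{912} + \frac{1}{207936} - 9 \left(1 + 5\right)^{2}\right)} = \frac{1}{80 - \left(\frac{17724037}{207936} - 324\right)} = \frac{1}{80 - - \frac{49647227}{207936}} = \frac{1}{80 + \left(- \frac{17}{4} + 243 - \frac{1}{207936} + \frac{11}{912}\right)} = \frac{1}{80 + \frac{49647227}{207936}} = \frac{1}{\frac{66282107}{207936}} = \frac{207936}{66282107}$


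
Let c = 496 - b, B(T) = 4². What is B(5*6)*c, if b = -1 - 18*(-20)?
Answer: 2192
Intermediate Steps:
b = 359 (b = -1 + 360 = 359)
B(T) = 16
c = 137 (c = 496 - 1*359 = 496 - 359 = 137)
B(5*6)*c = 16*137 = 2192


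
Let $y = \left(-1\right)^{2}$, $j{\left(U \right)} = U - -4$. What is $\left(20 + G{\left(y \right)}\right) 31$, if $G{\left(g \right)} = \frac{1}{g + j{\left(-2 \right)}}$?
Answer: $\frac{1891}{3} \approx 630.33$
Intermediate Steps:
$j{\left(U \right)} = 4 + U$ ($j{\left(U \right)} = U + 4 = 4 + U$)
$y = 1$
$G{\left(g \right)} = \frac{1}{2 + g}$ ($G{\left(g \right)} = \frac{1}{g + \left(4 - 2\right)} = \frac{1}{g + 2} = \frac{1}{2 + g}$)
$\left(20 + G{\left(y \right)}\right) 31 = \left(20 + \frac{1}{2 + 1}\right) 31 = \left(20 + \frac{1}{3}\right) 31 = \frac{61}{3} \cdot 31 = \frac{1891}{3}$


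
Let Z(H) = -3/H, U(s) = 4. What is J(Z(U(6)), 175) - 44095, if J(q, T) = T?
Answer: -43920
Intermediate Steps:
J(Z(U(6)), 175) - 44095 = 175 - 44095 = -43920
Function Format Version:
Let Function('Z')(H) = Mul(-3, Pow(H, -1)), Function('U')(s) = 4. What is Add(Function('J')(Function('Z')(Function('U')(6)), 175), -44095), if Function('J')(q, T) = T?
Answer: -43920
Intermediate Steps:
Add(Function('J')(Function('Z')(Function('U')(6)), 175), -44095) = Add(175, -44095) = -43920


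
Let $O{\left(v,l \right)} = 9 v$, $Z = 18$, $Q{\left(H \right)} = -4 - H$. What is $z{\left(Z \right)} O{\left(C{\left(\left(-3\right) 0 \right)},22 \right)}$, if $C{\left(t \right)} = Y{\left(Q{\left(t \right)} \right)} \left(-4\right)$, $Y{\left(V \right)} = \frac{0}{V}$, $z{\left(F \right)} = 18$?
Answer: $0$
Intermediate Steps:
$Y{\left(V \right)} = 0$
$C{\left(t \right)} = 0$ ($C{\left(t \right)} = 0 \left(-4\right) = 0$)
$z{\left(Z \right)} O{\left(C{\left(\left(-3\right) 0 \right)},22 \right)} = 18 \cdot 9 \cdot 0 = 18 \cdot 0 = 0$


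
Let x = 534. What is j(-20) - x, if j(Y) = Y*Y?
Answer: -134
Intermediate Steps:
j(Y) = Y²
j(-20) - x = (-20)² - 1*534 = 400 - 534 = -134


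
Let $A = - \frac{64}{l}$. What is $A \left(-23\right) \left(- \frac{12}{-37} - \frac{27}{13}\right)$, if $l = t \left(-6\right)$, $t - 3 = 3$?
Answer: $\frac{103408}{1443} \approx 71.662$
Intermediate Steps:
$t = 6$ ($t = 3 + 3 = 6$)
$l = -36$ ($l = 6 \left(-6\right) = -36$)
$A = \frac{16}{9}$ ($A = - \frac{64}{-36} = \left(-64\right) \left(- \frac{1}{36}\right) = \frac{16}{9} \approx 1.7778$)
$A \left(-23\right) \left(- \frac{12}{-37} - \frac{27}{13}\right) = \frac{16}{9} \left(-23\right) \left(- \frac{12}{-37} - \frac{27}{13}\right) = - \frac{368 \left(\left(-12\right) \left(- \frac{1}{37}\right) - \frac{27}{13}\right)}{9} = - \frac{368 \left(\frac{12}{37} - \frac{27}{13}\right)}{9} = \left(- \frac{368}{9}\right) \left(- \frac{843}{481}\right) = \frac{103408}{1443}$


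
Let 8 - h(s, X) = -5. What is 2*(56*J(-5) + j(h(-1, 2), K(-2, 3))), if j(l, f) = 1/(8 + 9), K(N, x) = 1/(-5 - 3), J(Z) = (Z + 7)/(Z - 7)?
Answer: -946/51 ≈ -18.549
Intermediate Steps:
J(Z) = (7 + Z)/(-7 + Z)
h(s, X) = 13 (h(s, X) = 8 - 1*(-5) = 8 + 5 = 13)
K(N, x) = -⅛ (K(N, x) = 1/(-8) = -⅛)
j(l, f) = 1/17
2*(56*J(-5) + j(h(-1, 2), K(-2, 3))) = 2*(56*((7 - 5)/(-7 - 5)) + 1/17) = 2*(56*(2/(-12)) + 1/17) = 2*(56*(-1/12*2) + 1/17) = 2*(56*(-⅙) + 1/17) = 2*(-28/3 + 1/17) = 2*(-473/51) = -946/51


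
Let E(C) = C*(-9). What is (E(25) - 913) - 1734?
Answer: -2872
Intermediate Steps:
E(C) = -9*C
(E(25) - 913) - 1734 = (-9*25 - 913) - 1734 = (-225 - 913) - 1734 = -1138 - 1734 = -2872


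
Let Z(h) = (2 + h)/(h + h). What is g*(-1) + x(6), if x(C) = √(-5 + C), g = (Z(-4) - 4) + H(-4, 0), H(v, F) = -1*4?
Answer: 35/4 ≈ 8.7500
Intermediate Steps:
Z(h) = (2 + h)/(2*h) (Z(h) = (2 + h)/((2*h)) = (2 + h)*(1/(2*h)) = (2 + h)/(2*h))
H(v, F) = -4
g = -31/4 (g = ((½)*(2 - 4)/(-4) - 4) - 4 = ((½)*(-¼)*(-2) - 4) - 4 = (¼ - 4) - 4 = -15/4 - 4 = -31/4 ≈ -7.7500)
g*(-1) + x(6) = -31/4*(-1) + √(-5 + 6) = 31/4 + √1 = 31/4 + 1 = 35/4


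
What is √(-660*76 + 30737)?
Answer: I*√19423 ≈ 139.37*I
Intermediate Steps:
√(-660*76 + 30737) = √(-50160 + 30737) = √(-19423) = I*√19423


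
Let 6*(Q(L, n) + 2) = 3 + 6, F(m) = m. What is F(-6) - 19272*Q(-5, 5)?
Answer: 9630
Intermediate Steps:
Q(L, n) = -½ (Q(L, n) = -2 + (3 + 6)/6 = -2 + (⅙)*9 = -2 + 3/2 = -½)
F(-6) - 19272*Q(-5, 5) = -6 - 19272*(-1)/2 = -6 - 438*(-22) = -6 + 9636 = 9630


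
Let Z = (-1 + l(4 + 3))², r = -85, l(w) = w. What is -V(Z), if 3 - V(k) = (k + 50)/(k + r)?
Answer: -233/49 ≈ -4.7551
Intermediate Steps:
Z = 36 (Z = (-1 + (4 + 3))² = (-1 + 7)² = 6² = 36)
V(k) = 3 - (50 + k)/(-85 + k) (V(k) = 3 - (k + 50)/(k - 85) = 3 - (50 + k)/(-85 + k))
-V(Z) = -(-305 + 2*36)/(-85 + 36) = -(-305 + 72)/(-49) = -(-1)*(-233)/49 = -1*233/49 = -233/49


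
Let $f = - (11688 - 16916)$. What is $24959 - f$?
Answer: $19731$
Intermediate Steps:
$f = 5228$ ($f = \left(-1\right) \left(-5228\right) = 5228$)
$24959 - f = 24959 - 5228 = 19731$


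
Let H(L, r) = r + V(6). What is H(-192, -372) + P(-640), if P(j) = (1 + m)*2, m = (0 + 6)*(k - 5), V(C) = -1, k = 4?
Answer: -383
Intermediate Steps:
m = -6 (m = (0 + 6)*(4 - 5) = 6*(-1) = -6)
H(L, r) = -1 + r (H(L, r) = r - 1 = -1 + r)
P(j) = -10 (P(j) = (1 - 6)*2 = -5*2 = -10)
H(-192, -372) + P(-640) = (-1 - 372) - 10 = -373 - 10 = -383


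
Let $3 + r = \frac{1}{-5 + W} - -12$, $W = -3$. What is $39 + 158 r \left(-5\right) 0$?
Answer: $39$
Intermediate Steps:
$r = \frac{71}{8}$ ($r = -3 + \left(\frac{1}{-5 - 3} - -12\right) = -3 + \left(\frac{1}{-8} + 12\right) = -3 + \left(- \frac{1}{8} + 12\right) = -3 + \frac{95}{8} = \frac{71}{8} \approx 8.875$)
$39 + 158 r \left(-5\right) 0 = 39 + 158 \cdot \frac{71}{8} \left(-5\right) 0 = 39 + 158 \left(\left(- \frac{355}{8}\right) 0\right) = 39 + 158 \cdot 0 = 39 + 0 = 39$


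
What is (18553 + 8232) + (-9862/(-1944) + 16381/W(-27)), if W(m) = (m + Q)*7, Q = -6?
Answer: 1999768783/74844 ≈ 26719.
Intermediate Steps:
W(m) = -42 + 7*m (W(m) = (m - 6)*7 = (-6 + m)*7 = -42 + 7*m)
(18553 + 8232) + (-9862/(-1944) + 16381/W(-27)) = (18553 + 8232) + (-9862/(-1944) + 16381/(-42 + 7*(-27))) = 26785 + (-9862*(-1/1944) + 16381/(-42 - 189)) = 26785 + (4931/972 + 16381/(-231)) = 26785 + (4931/972 + 16381*(-1/231)) = 26785 + (4931/972 - 16381/231) = 26785 - 4927757/74844 = 1999768783/74844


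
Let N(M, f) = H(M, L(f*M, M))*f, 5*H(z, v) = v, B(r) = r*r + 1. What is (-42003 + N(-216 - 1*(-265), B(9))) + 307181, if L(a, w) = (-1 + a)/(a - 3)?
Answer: 5323777744/20075 ≈ 2.6519e+5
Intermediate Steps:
L(a, w) = (-1 + a)/(-3 + a)
B(r) = 1 + r² (B(r) = r² + 1 = 1 + r²)
H(z, v) = v/5
N(M, f) = f*(-1 + M*f)/(5*(-3 + M*f)) (N(M, f) = (((-1 + f*M)/(-3 + f*M))/5)*f = (((-1 + M*f)/(-3 + M*f))/5)*f = ((-1 + M*f)/(5*(-3 + M*f)))*f = f*(-1 + M*f)/(5*(-3 + M*f)))
(-42003 + N(-216 - 1*(-265), B(9))) + 307181 = (-42003 + (1 + 9²)*(-1 + (-216 - 1*(-265))*(1 + 9²))/(5*(-3 + (-216 - 1*(-265))*(1 + 9²)))) + 307181 = (-42003 + (1 + 81)*(-1 + (-216 + 265)*(1 + 81))/(5*(-3 + (-216 + 265)*(1 + 81)))) + 307181 = (-42003 + (⅕)*82*(-1 + 49*82)/(-3 + 49*82)) + 307181 = (-42003 + (⅕)*82*(-1 + 4018)/(-3 + 4018)) + 307181 = (-42003 + (⅕)*82*4017/4015) + 307181 = (-42003 + (⅕)*82*(1/4015)*4017) + 307181 = (-42003 + 329394/20075) + 307181 = -842880831/20075 + 307181 = 5323777744/20075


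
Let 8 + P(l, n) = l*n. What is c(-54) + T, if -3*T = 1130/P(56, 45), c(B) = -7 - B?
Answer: 176531/3768 ≈ 46.850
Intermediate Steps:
P(l, n) = -8 + l*n
T = -565/3768 (T = -1130/(3*(-8 + 56*45)) = -1130/(3*(-8 + 2520)) = -1130/(3*2512) = -⅓*565/1256 = -565/3768 ≈ -0.14995)
c(-54) + T = (-7 - 1*(-54)) - 565/3768 = (-7 + 54) - 565/3768 = 47 - 565/3768 = 176531/3768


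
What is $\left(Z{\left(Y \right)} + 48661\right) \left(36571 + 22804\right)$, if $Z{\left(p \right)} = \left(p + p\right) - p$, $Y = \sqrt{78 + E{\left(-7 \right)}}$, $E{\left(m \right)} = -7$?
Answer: $2889246875 + 59375 \sqrt{71} \approx 2.8897 \cdot 10^{9}$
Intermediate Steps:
$Y = \sqrt{71}$ ($Y = \sqrt{78 - 7} = \sqrt{71} \approx 8.4261$)
$Z{\left(p \right)} = p$ ($Z{\left(p \right)} = 2 p - p = p$)
$\left(Z{\left(Y \right)} + 48661\right) \left(36571 + 22804\right) = \left(\sqrt{71} + 48661\right) \left(36571 + 22804\right) = \left(48661 + \sqrt{71}\right) 59375 = 2889246875 + 59375 \sqrt{71}$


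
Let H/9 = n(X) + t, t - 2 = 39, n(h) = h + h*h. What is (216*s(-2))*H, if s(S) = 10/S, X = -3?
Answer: -456840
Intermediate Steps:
n(h) = h + h²
t = 41 (t = 2 + 39 = 41)
H = 423 (H = 9*(-3*(1 - 3) + 41) = 9*(-3*(-2) + 41) = 9*(6 + 41) = 9*47 = 423)
(216*s(-2))*H = (216*(10/(-2)))*423 = (216*(10*(-½)))*423 = (216*(-5))*423 = -1080*423 = -456840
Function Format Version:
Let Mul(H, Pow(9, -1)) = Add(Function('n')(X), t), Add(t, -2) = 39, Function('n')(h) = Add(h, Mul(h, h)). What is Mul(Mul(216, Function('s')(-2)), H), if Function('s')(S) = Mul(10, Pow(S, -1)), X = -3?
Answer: -456840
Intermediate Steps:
Function('n')(h) = Add(h, Pow(h, 2))
t = 41 (t = Add(2, 39) = 41)
H = 423 (H = Mul(9, Add(Mul(-3, Add(1, -3)), 41)) = Mul(9, Add(Mul(-3, -2), 41)) = Mul(9, Add(6, 41)) = Mul(9, 47) = 423)
Mul(Mul(216, Function('s')(-2)), H) = Mul(Mul(216, Mul(10, Pow(-2, -1))), 423) = Mul(Mul(216, Mul(10, Rational(-1, 2))), 423) = Mul(Mul(216, -5), 423) = Mul(-1080, 423) = -456840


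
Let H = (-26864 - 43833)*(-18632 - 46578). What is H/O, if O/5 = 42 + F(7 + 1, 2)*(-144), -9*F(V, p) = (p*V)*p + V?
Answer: 41910467/31 ≈ 1.3520e+6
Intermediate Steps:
F(V, p) = -V/9 - V*p²/9 (F(V, p) = -((p*V)*p + V)/9 = -((V*p)*p + V)/9 = -(V*p² + V)/9 = -(V + V*p²)/9 = -V/9 - V*p²/9)
O = 3410 (O = 5*(42 - (7 + 1)*(1 + 2²)/9*(-144)) = 5*(42 - ⅑*8*(1 + 4)*(-144)) = 5*(42 - ⅑*8*5*(-144)) = 5*(42 - 40/9*(-144)) = 5*(42 + 640) = 5*682 = 3410)
H = 4610151370 (H = -70697*(-65210) = 4610151370)
H/O = 4610151370/3410 = 4610151370*(1/3410) = 41910467/31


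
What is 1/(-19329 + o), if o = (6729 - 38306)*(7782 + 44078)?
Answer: -1/1637602549 ≈ -6.1065e-10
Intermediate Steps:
o = -1637583220 (o = -31577*51860 = -1637583220)
1/(-19329 + o) = 1/(-19329 - 1637583220) = 1/(-1637602549) = -1/1637602549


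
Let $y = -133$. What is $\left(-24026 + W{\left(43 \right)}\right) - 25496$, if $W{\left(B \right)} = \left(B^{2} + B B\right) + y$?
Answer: $-45957$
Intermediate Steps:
$W{\left(B \right)} = -133 + 2 B^{2}$ ($W{\left(B \right)} = \left(B^{2} + B B\right) - 133 = \left(B^{2} + B^{2}\right) - 133 = 2 B^{2} - 133 = -133 + 2 B^{2}$)
$\left(-24026 + W{\left(43 \right)}\right) - 25496 = \left(-24026 - \left(133 - 2 \cdot 43^{2}\right)\right) - 25496 = \left(-24026 + \left(-133 + 2 \cdot 1849\right)\right) - 25496 = \left(-24026 + \left(-133 + 3698\right)\right) - 25496 = \left(-24026 + 3565\right) - 25496 = -20461 - 25496 = -45957$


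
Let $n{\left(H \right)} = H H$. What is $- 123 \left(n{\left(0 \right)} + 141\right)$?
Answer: $-17343$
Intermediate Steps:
$n{\left(H \right)} = H^{2}$
$- 123 \left(n{\left(0 \right)} + 141\right) = - 123 \left(0^{2} + 141\right) = - 123 \left(0 + 141\right) = \left(-123\right) 141 = -17343$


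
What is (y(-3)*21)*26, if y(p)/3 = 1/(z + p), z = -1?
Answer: -819/2 ≈ -409.50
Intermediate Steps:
y(p) = 3/(-1 + p)
(y(-3)*21)*26 = ((3/(-1 - 3))*21)*26 = ((3/(-4))*21)*26 = ((3*(-¼))*21)*26 = -¾*21*26 = -63/4*26 = -819/2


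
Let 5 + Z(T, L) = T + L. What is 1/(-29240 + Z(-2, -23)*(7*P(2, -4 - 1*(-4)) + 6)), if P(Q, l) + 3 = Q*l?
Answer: -1/28790 ≈ -3.4734e-5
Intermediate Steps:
P(Q, l) = -3 + Q*l
Z(T, L) = -5 + L + T (Z(T, L) = -5 + (T + L) = -5 + (L + T) = -5 + L + T)
1/(-29240 + Z(-2, -23)*(7*P(2, -4 - 1*(-4)) + 6)) = 1/(-29240 + (-5 - 23 - 2)*(7*(-3 + 2*(-4 - 1*(-4))) + 6)) = 1/(-29240 - 30*(7*(-3 + 2*(-4 + 4)) + 6)) = 1/(-29240 - 30*(7*(-3 + 2*0) + 6)) = 1/(-29240 - 30*(7*(-3 + 0) + 6)) = 1/(-29240 - 30*(7*(-3) + 6)) = 1/(-29240 - 30*(-21 + 6)) = 1/(-29240 - 30*(-15)) = 1/(-29240 + 450) = 1/(-28790) = -1/28790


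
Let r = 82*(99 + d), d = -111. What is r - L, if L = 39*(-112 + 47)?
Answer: 1551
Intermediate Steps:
r = -984 (r = 82*(99 - 111) = 82*(-12) = -984)
L = -2535 (L = 39*(-65) = -2535)
r - L = -984 - 1*(-2535) = -984 + 2535 = 1551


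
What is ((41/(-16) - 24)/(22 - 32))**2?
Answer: 7225/1024 ≈ 7.0557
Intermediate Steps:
((41/(-16) - 24)/(22 - 32))**2 = ((41*(-1/16) - 24)/(-10))**2 = ((-41/16 - 24)*(-1/10))**2 = (-425/16*(-1/10))**2 = (85/32)**2 = 7225/1024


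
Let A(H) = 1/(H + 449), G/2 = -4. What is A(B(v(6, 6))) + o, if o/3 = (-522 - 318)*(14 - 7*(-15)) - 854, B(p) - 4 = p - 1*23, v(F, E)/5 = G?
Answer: -117952379/390 ≈ -3.0244e+5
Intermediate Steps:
G = -8 (G = 2*(-4) = -8)
v(F, E) = -40 (v(F, E) = 5*(-8) = -40)
B(p) = -19 + p (B(p) = 4 + (p - 1*23) = 4 + (p - 23) = 4 + (-23 + p) = -19 + p)
o = -302442 (o = 3*((-522 - 318)*(14 - 7*(-15)) - 854) = 3*(-840*(14 + 105) - 854) = 3*(-840*119 - 854) = 3*(-99960 - 854) = 3*(-100814) = -302442)
A(H) = 1/(449 + H)
A(B(v(6, 6))) + o = 1/(449 + (-19 - 40)) - 302442 = 1/(449 - 59) - 302442 = 1/390 - 302442 = -117952379/390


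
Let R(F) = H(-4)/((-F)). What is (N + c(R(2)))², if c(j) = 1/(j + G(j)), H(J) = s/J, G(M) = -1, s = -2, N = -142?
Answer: 509796/25 ≈ 20392.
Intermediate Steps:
H(J) = -2/J
R(F) = -1/(2*F) (R(F) = (-2/(-4))/((-F)) = (-2*(-¼))*(-1/F) = (-1/F)/2 = -1/(2*F))
c(j) = 1/(-1 + j) (c(j) = 1/(j - 1) = 1/(-1 + j))
(N + c(R(2)))² = (-142 + 1/(-1 - ½/2))² = (-142 + 1/(-1 - ½*½))² = (-142 + 1/(-1 - ¼))² = (-142 + 1/(-5/4))² = (-142 - ⅘)² = (-714/5)² = 509796/25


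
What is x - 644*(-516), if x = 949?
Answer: 333253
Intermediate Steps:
x - 644*(-516) = 949 - 644*(-516) = 949 + 332304 = 333253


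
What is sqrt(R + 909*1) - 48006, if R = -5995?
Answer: -48006 + I*sqrt(5086) ≈ -48006.0 + 71.316*I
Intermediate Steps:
sqrt(R + 909*1) - 48006 = sqrt(-5995 + 909*1) - 48006 = sqrt(-5995 + 909) - 48006 = sqrt(-5086) - 48006 = I*sqrt(5086) - 48006 = -48006 + I*sqrt(5086)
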